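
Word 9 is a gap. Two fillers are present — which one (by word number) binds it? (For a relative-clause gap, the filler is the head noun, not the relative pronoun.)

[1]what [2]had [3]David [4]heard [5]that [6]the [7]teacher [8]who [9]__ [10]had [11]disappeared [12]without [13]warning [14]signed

7

The marked gap is inside the relative clause, the subject of "disappeared".
Its filler is the head noun "teacher" (via "who"), at word 7.
(The other dependency links word 1 to a gap after word 14.)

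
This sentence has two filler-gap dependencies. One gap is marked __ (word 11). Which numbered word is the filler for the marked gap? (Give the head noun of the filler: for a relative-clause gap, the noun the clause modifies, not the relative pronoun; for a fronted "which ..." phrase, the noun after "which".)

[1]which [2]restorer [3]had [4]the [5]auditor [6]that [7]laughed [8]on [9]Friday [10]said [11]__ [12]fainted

2

The marked gap is the subject of "fainted".
Its filler is the fronted wh-phrase "which restorer", at word 2.
(The other dependency links word 5 to a gap after word 6.)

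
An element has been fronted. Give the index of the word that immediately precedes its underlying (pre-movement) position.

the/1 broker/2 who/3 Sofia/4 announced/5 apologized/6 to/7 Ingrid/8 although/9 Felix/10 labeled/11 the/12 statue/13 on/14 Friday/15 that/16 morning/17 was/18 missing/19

The displaced element is "the broker" (word 2).
It is linked across 1 clause boundary (Ø).
It functions as the subject of "apologized", so the gap sits immediately after word 5 ("announced").
Base order: Sofia announced that the broker apologized to Ingrid although Felix labeled the statue on Friday that morning.

5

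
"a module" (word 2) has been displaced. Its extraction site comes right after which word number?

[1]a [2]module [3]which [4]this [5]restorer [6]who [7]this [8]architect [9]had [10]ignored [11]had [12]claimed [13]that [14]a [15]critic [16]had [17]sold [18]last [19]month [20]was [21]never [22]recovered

The displaced element is "a module" (word 2).
It is linked across 1 clause boundary (that).
It functions as the direct object of "sold", so the gap sits immediately after word 17 ("sold").
Base order: This restorer who this architect had ignored had claimed that a critic had sold a module last month.

17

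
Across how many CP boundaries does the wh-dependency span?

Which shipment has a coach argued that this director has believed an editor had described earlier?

2

"which shipment" is extracted from the object of "described".
Boundaries crossed, outermost first: [that], [Ø] — 2 in total.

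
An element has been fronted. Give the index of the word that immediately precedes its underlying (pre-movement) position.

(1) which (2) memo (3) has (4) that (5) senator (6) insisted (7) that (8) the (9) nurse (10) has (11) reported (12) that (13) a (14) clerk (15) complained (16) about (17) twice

16

The displaced element is "which memo" (word 2).
It is linked across 2 clause boundaries (that → that).
It functions as the object of the preposition "about" of "complained", so the gap sits immediately after word 16 ("about").
Base order: That senator has insisted that the nurse has reported that a clerk complained about which memo twice.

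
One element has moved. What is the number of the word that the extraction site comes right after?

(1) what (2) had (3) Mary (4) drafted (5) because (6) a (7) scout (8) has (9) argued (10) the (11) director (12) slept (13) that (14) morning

The displaced element is "what" (word 1).
It functions as the direct object of "drafted", so the gap sits immediately after word 4 ("drafted").
Base order: Mary had drafted what because a scout has argued the director slept that morning.

4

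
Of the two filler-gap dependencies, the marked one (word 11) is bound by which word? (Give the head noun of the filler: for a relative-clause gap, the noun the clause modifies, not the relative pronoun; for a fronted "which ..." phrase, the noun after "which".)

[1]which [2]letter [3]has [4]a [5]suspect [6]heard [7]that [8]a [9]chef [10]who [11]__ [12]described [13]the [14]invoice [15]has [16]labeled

The marked gap is inside the relative clause, the subject of "described".
Its filler is the head noun "chef" (via "who"), at word 9.
(The other dependency links word 2 to a gap after word 16.)

9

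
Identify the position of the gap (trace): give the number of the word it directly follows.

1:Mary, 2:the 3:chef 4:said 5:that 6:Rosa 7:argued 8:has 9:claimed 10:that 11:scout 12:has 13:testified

The displaced element is "Mary" (word 1).
It is linked across 2 clause boundaries (that → Ø).
It functions as the subject of "claimed", so the gap sits immediately after word 7 ("argued").
Base order: The chef said that Rosa argued that Mary has claimed that scout has testified.

7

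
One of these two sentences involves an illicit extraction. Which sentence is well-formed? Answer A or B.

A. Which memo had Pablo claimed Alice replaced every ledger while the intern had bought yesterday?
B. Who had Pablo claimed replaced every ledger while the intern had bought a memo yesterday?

In A, the wh-phrase is extracted from inside an adjunct island (introduced by "while"), which blocks movement.
In B, the extraction path crosses only that-complement boundaries, which are transparent.
So B is grammatical.

B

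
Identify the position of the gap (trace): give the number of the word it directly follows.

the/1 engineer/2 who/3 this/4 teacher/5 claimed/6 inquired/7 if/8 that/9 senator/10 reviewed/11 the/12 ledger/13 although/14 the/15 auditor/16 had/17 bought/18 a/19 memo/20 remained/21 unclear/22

The displaced element is "the engineer" (word 2).
It is linked across 1 clause boundary (Ø).
It functions as the subject of "inquired", so the gap sits immediately after word 6 ("claimed").
Base order: This teacher claimed that the engineer inquired if that senator reviewed the ledger although the auditor had bought a memo.

6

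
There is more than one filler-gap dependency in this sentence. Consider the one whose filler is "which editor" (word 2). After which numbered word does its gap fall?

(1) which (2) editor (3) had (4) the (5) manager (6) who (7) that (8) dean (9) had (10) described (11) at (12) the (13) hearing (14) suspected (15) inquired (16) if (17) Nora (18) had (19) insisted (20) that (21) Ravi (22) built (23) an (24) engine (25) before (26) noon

14

The displaced element is "which editor" (word 2).
It is linked across 1 clause boundary (Ø).
It functions as the subject of "inquired", so the gap sits immediately after word 14 ("suspected").
Base order: The manager who that dean had described at the hearing had suspected which editor inquired if Nora had insisted that Ravi built an engine before noon.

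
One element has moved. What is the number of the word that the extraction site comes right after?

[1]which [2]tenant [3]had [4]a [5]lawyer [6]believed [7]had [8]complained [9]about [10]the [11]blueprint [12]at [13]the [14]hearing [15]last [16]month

6

The displaced element is "which tenant" (word 2).
It is linked across 1 clause boundary (Ø).
It functions as the subject of "complained", so the gap sits immediately after word 6 ("believed").
Base order: A lawyer had believed that which tenant had complained about the blueprint at the hearing last month.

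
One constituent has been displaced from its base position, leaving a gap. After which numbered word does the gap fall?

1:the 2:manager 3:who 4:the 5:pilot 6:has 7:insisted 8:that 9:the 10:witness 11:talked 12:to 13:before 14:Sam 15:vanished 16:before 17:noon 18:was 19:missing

The displaced element is "the manager" (word 2).
It is linked across 1 clause boundary (that).
It functions as the object of the preposition "to" of "talked", so the gap sits immediately after word 12 ("to").
Base order: The pilot has insisted that the witness talked to the manager before Sam vanished before noon.

12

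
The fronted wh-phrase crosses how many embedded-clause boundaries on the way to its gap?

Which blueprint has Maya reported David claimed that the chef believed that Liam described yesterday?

3

"which blueprint" is extracted from the object of "described".
Boundaries crossed, outermost first: [Ø], [that], [that] — 3 in total.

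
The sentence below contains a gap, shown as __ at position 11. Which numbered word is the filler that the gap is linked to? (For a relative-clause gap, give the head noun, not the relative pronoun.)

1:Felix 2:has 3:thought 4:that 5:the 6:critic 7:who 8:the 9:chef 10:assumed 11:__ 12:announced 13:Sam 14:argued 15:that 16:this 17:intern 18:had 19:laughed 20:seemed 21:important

The gap at 11 is the subject of "announced", inside a relative clause.
The relative pronoun is "who" (word 7); it is bound by the head noun immediately before it.
Its filler is the head noun "critic", at word 6.

6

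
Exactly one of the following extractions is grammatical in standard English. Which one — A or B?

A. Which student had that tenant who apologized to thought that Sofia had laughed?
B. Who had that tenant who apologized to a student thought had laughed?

B

In A, the wh-phrase is extracted from inside a complex-NP island (relative clause) (introduced by "who"), which blocks movement.
In B, the extraction path crosses only that-complement boundaries, which are transparent.
So B is grammatical.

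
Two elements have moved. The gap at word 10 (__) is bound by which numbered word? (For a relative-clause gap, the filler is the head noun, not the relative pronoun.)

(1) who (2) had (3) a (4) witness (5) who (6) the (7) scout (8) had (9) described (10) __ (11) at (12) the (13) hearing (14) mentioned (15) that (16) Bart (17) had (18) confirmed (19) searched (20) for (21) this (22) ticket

4

The marked gap is inside the relative clause, the direct object of "described".
Its filler is the head noun "witness" (via "who"), at word 4.
(The other dependency links word 1 to a gap after word 18.)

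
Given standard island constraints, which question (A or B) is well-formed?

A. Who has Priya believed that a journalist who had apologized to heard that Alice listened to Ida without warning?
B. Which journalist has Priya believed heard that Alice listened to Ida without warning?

In A, the wh-phrase is extracted from inside a complex-NP island (relative clause) (introduced by "who"), which blocks movement.
In B, the extraction path crosses only that-complement boundaries, which are transparent.
So B is grammatical.

B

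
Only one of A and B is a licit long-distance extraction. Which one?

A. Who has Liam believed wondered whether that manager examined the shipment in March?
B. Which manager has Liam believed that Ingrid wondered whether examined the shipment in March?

A

In B, the wh-phrase is extracted from inside a wh-island (introduced by "whether"), which blocks movement.
In A, the extraction path crosses only that-complement boundaries, which are transparent.
So A is grammatical.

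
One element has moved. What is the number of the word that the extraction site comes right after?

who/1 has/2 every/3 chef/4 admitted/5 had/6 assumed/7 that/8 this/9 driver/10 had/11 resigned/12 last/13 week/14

The displaced element is "who" (word 1).
It is linked across 1 clause boundary (Ø).
It functions as the subject of "assumed", so the gap sits immediately after word 5 ("admitted").
Base order: Every chef has admitted that who had assumed that this driver had resigned last week.

5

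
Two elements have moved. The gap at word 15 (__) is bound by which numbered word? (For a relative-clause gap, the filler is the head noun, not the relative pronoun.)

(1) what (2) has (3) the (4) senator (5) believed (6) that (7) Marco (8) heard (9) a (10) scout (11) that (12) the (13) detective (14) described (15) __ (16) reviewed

The marked gap is inside the relative clause, the direct object of "described".
Its filler is the head noun "scout" (via "that"), at word 10.
(The other dependency links word 1 to a gap after word 16.)

10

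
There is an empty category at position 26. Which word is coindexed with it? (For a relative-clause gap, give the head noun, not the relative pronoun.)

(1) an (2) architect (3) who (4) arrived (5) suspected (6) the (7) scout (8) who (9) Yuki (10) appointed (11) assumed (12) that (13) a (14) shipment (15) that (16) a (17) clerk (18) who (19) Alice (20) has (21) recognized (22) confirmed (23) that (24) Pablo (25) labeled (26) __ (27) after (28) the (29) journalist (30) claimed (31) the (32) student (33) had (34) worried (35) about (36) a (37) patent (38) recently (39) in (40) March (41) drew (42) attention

The gap at 26 is the object of "labeled", inside a relative clause.
The relative pronoun is "that" (word 15); it is bound by the head noun immediately before it.
Its filler is the head noun "shipment", at word 14.

14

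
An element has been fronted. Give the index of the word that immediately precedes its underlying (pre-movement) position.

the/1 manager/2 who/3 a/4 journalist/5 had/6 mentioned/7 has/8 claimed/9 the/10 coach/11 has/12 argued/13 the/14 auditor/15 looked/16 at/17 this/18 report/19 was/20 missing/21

7

The displaced element is "the manager" (word 2).
It is linked across 1 clause boundary (Ø).
It functions as the subject of "claimed", so the gap sits immediately after word 7 ("mentioned").
Base order: A journalist had mentioned that the manager has claimed the coach has argued the auditor looked at this report.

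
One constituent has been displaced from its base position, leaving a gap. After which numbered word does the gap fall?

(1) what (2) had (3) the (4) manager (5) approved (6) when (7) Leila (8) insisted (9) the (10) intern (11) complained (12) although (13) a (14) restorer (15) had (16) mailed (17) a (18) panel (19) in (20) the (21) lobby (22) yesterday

The displaced element is "what" (word 1).
It functions as the direct object of "approved", so the gap sits immediately after word 5 ("approved").
Base order: The manager had approved what when Leila insisted the intern complained although a restorer had mailed a panel in the lobby yesterday.

5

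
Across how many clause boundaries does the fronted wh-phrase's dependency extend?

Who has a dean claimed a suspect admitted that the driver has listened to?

2

"who" is extracted from the PP object of "listened".
Boundaries crossed, outermost first: [Ø], [that] — 2 in total.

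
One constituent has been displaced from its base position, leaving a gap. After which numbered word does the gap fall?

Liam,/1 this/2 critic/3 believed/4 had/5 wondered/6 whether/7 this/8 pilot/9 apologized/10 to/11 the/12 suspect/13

4

The displaced element is "Liam" (word 1).
It is linked across 1 clause boundary (Ø).
It functions as the subject of "wondered", so the gap sits immediately after word 4 ("believed").
Base order: This critic believed that Liam had wondered whether this pilot apologized to the suspect.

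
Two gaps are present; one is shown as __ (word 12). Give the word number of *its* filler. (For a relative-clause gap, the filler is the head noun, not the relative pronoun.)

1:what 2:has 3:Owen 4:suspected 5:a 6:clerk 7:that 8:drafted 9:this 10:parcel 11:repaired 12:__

The marked gap is the direct object of "repaired".
Its filler is the fronted wh-phrase "what", at word 1.
(The other dependency links word 6 to a gap after word 7.)

1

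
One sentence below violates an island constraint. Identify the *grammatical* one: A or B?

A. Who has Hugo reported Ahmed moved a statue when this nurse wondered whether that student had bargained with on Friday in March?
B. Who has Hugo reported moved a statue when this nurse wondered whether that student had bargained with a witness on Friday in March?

B

In A, the wh-phrase is extracted from inside an adjunct island (introduced by "when"), which blocks movement.
In B, the extraction path crosses only that-complement boundaries, which are transparent.
So B is grammatical.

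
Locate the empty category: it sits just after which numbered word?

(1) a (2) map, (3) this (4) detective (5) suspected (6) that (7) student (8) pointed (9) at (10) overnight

The displaced element is "a map" (word 2).
It is linked across 1 clause boundary (Ø).
It functions as the object of the preposition "at" of "pointed", so the gap sits immediately after word 9 ("at").
Base order: This detective suspected that student pointed at a map overnight.

9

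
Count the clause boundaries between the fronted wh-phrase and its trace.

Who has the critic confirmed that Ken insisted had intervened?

"who" is extracted from the subject of "intervened".
Boundaries crossed, outermost first: [that], [Ø] — 2 in total.

2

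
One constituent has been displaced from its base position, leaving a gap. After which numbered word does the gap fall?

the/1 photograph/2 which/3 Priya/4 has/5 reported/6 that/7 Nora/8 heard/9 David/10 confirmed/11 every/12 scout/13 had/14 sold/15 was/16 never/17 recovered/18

The displaced element is "the photograph" (word 2).
It is linked across 3 clause boundaries (that → Ø → Ø).
It functions as the direct object of "sold", so the gap sits immediately after word 15 ("sold").
Base order: Priya has reported that Nora heard David confirmed every scout had sold the photograph.

15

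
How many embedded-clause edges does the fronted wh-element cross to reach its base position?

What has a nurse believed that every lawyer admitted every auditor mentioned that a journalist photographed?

3

"what" is extracted from the object of "photographed".
Boundaries crossed, outermost first: [that], [Ø], [that] — 3 in total.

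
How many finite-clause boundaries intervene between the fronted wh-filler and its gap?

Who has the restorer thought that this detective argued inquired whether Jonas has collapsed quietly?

2

"who" is extracted from the subject of "inquired".
Boundaries crossed, outermost first: [that], [Ø] — 2 in total.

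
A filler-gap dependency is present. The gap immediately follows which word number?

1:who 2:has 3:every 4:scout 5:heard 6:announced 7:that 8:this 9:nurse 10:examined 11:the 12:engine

5

The displaced element is "who" (word 1).
It is linked across 1 clause boundary (Ø).
It functions as the subject of "announced", so the gap sits immediately after word 5 ("heard").
Base order: Every scout has heard that who announced that this nurse examined the engine.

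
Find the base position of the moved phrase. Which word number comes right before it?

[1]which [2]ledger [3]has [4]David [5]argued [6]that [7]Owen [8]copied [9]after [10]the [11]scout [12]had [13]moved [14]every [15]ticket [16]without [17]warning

The displaced element is "which ledger" (word 2).
It is linked across 1 clause boundary (that).
It functions as the direct object of "copied", so the gap sits immediately after word 8 ("copied").
Base order: David has argued that Owen copied which ledger after the scout had moved every ticket without warning.

8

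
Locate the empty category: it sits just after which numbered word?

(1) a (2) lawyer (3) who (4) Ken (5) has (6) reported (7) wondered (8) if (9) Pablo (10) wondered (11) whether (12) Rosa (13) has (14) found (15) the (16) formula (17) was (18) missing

The displaced element is "a lawyer" (word 2).
It is linked across 1 clause boundary (Ø).
It functions as the subject of "wondered", so the gap sits immediately after word 6 ("reported").
Base order: Ken has reported that a lawyer wondered if Pablo wondered whether Rosa has found the formula.

6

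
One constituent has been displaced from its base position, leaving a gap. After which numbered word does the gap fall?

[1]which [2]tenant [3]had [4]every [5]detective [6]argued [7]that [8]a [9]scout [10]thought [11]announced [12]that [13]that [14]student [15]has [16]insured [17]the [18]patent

The displaced element is "which tenant" (word 2).
It is linked across 2 clause boundaries (that → Ø).
It functions as the subject of "announced", so the gap sits immediately after word 10 ("thought").
Base order: Every detective had argued that a scout thought that which tenant announced that that student has insured the patent.

10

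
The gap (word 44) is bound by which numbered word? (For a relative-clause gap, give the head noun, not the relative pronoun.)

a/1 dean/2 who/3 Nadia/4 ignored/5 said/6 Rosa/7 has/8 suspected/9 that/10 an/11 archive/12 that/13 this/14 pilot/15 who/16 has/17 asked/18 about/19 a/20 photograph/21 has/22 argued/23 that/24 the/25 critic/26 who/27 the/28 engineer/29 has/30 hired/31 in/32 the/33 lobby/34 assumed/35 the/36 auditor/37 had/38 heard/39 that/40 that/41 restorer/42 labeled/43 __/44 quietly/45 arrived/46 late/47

The gap at 44 is the object of "labeled", inside a relative clause.
The relative pronoun is "that" (word 13); it is bound by the head noun immediately before it.
Its filler is the head noun "archive", at word 12.

12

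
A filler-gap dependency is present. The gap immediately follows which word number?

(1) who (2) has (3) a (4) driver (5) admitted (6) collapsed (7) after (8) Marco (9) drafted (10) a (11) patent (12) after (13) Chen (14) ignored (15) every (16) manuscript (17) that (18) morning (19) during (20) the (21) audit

The displaced element is "who" (word 1).
It is linked across 1 clause boundary (Ø).
It functions as the subject of "collapsed", so the gap sits immediately after word 5 ("admitted").
Base order: A driver has admitted who collapsed after Marco drafted a patent after Chen ignored every manuscript that morning during the audit.

5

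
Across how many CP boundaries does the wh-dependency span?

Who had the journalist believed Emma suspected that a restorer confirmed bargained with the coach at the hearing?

3

"who" is extracted from the subject of "bargained".
Boundaries crossed, outermost first: [Ø], [that], [Ø] — 3 in total.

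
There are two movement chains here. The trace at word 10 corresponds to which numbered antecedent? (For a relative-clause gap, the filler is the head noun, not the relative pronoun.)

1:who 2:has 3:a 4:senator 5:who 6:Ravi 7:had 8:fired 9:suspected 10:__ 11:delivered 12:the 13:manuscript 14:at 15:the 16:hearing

1

The marked gap is the subject of "delivered".
Its filler is the fronted wh-phrase "who", at word 1.
(The other dependency links word 4 to a gap after word 8.)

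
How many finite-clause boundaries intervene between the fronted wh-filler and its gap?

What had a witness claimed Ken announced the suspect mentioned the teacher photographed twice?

"what" is extracted from the object of "photographed".
Boundaries crossed, outermost first: [Ø], [Ø], [Ø] — 3 in total.

3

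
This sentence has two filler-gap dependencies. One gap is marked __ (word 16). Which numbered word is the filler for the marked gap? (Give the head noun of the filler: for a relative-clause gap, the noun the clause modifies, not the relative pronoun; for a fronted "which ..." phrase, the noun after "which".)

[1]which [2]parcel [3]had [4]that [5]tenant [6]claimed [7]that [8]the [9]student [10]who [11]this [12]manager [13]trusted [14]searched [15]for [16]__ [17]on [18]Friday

The marked gap is the object of the preposition "for" of "searched".
Its filler is the fronted wh-phrase "which parcel", at word 2.
(The other dependency links word 9 to a gap after word 13.)

2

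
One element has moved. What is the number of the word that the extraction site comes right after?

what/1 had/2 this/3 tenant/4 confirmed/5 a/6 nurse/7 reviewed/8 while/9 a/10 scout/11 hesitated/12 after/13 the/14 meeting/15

The displaced element is "what" (word 1).
It is linked across 1 clause boundary (Ø).
It functions as the direct object of "reviewed", so the gap sits immediately after word 8 ("reviewed").
Base order: This tenant had confirmed a nurse reviewed what while a scout hesitated after the meeting.

8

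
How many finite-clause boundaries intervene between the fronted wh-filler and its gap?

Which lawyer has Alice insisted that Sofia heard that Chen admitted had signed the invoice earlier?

"which lawyer" is extracted from the subject of "signed".
Boundaries crossed, outermost first: [that], [that], [Ø] — 3 in total.

3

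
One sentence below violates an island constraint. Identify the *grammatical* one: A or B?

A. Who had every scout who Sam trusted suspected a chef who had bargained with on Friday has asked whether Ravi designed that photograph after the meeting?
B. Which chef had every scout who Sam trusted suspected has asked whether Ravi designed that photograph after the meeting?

In A, the wh-phrase is extracted from inside a complex-NP island (relative clause) (introduced by "who"), which blocks movement.
In B, the extraction path crosses only that-complement boundaries, which are transparent.
So B is grammatical.

B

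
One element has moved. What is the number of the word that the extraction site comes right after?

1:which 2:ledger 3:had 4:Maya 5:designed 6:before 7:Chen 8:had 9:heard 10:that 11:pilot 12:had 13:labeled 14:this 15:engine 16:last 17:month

5

The displaced element is "which ledger" (word 2).
It functions as the direct object of "designed", so the gap sits immediately after word 5 ("designed").
Base order: Maya had designed which ledger before Chen had heard that pilot had labeled this engine last month.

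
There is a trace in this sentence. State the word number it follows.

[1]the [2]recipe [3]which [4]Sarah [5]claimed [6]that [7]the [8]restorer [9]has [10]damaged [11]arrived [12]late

10

The displaced element is "the recipe" (word 2).
It is linked across 1 clause boundary (that).
It functions as the direct object of "damaged", so the gap sits immediately after word 10 ("damaged").
Base order: Sarah claimed that the restorer has damaged the recipe.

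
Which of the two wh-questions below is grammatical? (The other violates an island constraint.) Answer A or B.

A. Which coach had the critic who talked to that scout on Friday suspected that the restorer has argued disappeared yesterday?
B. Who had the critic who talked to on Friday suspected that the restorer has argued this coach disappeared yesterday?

In B, the wh-phrase is extracted from inside a complex-NP island (relative clause) (introduced by "who"), which blocks movement.
In A, the extraction path crosses only that-complement boundaries, which are transparent.
So A is grammatical.

A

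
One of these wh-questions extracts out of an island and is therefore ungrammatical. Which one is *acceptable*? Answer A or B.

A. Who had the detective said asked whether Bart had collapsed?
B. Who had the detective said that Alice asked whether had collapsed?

In B, the wh-phrase is extracted from inside a wh-island (introduced by "whether"), which blocks movement.
In A, the extraction path crosses only that-complement boundaries, which are transparent.
So A is grammatical.

A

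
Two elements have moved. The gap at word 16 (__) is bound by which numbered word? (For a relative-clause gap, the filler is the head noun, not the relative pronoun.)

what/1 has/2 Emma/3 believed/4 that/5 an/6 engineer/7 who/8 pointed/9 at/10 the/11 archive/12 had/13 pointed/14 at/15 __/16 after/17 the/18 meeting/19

The marked gap is the object of the preposition "at" of "pointed".
Its filler is the fronted wh-phrase "what", at word 1.
(The other dependency links word 7 to a gap after word 8.)

1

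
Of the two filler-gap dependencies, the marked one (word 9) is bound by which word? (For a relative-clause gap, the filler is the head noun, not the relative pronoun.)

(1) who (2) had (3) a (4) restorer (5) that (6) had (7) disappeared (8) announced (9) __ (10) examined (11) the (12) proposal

1

The marked gap is the subject of "examined".
Its filler is the fronted wh-phrase "who", at word 1.
(The other dependency links word 4 to a gap after word 5.)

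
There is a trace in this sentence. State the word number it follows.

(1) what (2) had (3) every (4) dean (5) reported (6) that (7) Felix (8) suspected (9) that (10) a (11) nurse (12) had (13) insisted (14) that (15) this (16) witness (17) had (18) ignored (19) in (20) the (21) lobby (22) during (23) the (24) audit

The displaced element is "what" (word 1).
It is linked across 3 clause boundaries (that → that → that).
It functions as the direct object of "ignored", so the gap sits immediately after word 18 ("ignored").
Base order: Every dean had reported that Felix suspected that a nurse had insisted that this witness had ignored what in the lobby during the audit.

18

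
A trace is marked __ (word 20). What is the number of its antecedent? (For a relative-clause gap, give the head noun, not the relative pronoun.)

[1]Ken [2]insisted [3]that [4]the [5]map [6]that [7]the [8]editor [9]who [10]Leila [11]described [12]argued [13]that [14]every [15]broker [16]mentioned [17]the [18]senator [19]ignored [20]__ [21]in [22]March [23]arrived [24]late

5

The gap at 20 is the object of "ignored", inside a relative clause.
The relative pronoun is "that" (word 6); it is bound by the head noun immediately before it.
Its filler is the head noun "map", at word 5.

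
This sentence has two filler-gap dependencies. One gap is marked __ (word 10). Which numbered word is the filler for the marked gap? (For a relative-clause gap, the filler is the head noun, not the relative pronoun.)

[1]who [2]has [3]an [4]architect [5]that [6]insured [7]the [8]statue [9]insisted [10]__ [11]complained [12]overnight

1

The marked gap is the subject of "complained".
Its filler is the fronted wh-phrase "who", at word 1.
(The other dependency links word 4 to a gap after word 5.)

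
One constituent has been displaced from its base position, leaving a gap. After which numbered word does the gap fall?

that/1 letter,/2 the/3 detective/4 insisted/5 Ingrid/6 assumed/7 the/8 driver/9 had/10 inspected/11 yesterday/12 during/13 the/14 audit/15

The displaced element is "that letter" (word 2).
It is linked across 2 clause boundaries (Ø → Ø).
It functions as the direct object of "inspected", so the gap sits immediately after word 11 ("inspected").
Base order: The detective insisted Ingrid assumed the driver had inspected that letter yesterday during the audit.

11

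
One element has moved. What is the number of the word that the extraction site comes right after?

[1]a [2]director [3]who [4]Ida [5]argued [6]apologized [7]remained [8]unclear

The displaced element is "a director" (word 2).
It is linked across 1 clause boundary (Ø).
It functions as the subject of "apologized", so the gap sits immediately after word 5 ("argued").
Base order: Ida argued that a director apologized.

5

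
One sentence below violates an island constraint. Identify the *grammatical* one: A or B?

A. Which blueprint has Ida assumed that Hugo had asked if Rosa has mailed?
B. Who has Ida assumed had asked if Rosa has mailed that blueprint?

B

In A, the wh-phrase is extracted from inside a wh-island (introduced by "if"), which blocks movement.
In B, the extraction path crosses only that-complement boundaries, which are transparent.
So B is grammatical.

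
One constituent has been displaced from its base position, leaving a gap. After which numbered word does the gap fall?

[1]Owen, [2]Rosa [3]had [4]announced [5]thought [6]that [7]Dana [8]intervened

The displaced element is "Owen" (word 1).
It is linked across 1 clause boundary (Ø).
It functions as the subject of "thought", so the gap sits immediately after word 4 ("announced").
Base order: Rosa had announced that Owen thought that Dana intervened.

4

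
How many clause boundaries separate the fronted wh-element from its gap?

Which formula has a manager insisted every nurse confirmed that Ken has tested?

2

"which formula" is extracted from the object of "tested".
Boundaries crossed, outermost first: [Ø], [that] — 2 in total.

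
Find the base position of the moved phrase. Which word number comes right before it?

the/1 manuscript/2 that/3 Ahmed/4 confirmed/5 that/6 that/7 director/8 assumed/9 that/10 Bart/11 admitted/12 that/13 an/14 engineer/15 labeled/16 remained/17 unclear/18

The displaced element is "the manuscript" (word 2).
It is linked across 3 clause boundaries (that → that → that).
It functions as the direct object of "labeled", so the gap sits immediately after word 16 ("labeled").
Base order: Ahmed confirmed that that director assumed that Bart admitted that an engineer labeled the manuscript.

16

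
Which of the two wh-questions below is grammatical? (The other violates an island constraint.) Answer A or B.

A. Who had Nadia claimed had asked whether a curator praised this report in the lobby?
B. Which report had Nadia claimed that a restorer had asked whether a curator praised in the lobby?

In B, the wh-phrase is extracted from inside a wh-island (introduced by "whether"), which blocks movement.
In A, the extraction path crosses only that-complement boundaries, which are transparent.
So A is grammatical.

A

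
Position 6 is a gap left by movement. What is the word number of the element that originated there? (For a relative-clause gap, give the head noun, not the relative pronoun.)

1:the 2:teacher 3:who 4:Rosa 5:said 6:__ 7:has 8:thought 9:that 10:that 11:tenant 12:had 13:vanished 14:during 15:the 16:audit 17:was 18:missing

2

The gap at 6 is the subject of "thought", inside a relative clause.
The relative pronoun is "who" (word 3); it is bound by the head noun immediately before it.
Its filler is the head noun "teacher", at word 2.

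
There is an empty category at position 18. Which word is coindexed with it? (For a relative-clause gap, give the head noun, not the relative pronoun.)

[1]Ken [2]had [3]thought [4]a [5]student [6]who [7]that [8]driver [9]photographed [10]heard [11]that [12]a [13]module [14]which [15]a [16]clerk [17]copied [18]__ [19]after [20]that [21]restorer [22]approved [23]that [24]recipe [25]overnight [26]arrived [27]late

13

The gap at 18 is the object of "copied", inside a relative clause.
The relative pronoun is "which" (word 14); it is bound by the head noun immediately before it.
Its filler is the head noun "module", at word 13.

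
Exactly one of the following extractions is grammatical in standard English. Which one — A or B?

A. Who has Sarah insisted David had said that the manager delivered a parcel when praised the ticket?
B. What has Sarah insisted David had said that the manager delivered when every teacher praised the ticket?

B

In A, the wh-phrase is extracted from inside an adjunct island (introduced by "when"), which blocks movement.
In B, the extraction path crosses only that-complement boundaries, which are transparent.
So B is grammatical.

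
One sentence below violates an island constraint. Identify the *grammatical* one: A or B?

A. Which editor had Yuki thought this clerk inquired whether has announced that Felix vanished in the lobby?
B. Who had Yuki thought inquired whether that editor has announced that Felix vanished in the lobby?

B

In A, the wh-phrase is extracted from inside a wh-island (introduced by "whether"), which blocks movement.
In B, the extraction path crosses only that-complement boundaries, which are transparent.
So B is grammatical.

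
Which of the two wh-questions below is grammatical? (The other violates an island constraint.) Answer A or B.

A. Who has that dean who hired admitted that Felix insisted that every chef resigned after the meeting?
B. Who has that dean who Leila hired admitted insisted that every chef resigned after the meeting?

B

In A, the wh-phrase is extracted from inside a complex-NP island (relative clause) (introduced by "who"), which blocks movement.
In B, the extraction path crosses only that-complement boundaries, which are transparent.
So B is grammatical.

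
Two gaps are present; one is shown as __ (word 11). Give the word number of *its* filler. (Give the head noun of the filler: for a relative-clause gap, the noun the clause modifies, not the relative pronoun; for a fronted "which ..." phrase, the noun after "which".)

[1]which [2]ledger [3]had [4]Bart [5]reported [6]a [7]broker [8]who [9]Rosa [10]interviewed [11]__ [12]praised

The marked gap is inside the relative clause, the direct object of "interviewed".
Its filler is the head noun "broker" (via "who"), at word 7.
(The other dependency links word 2 to a gap after word 12.)

7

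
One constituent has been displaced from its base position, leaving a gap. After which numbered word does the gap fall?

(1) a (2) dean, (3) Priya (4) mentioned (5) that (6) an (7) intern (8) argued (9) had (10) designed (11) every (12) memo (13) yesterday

8

The displaced element is "a dean" (word 2).
It is linked across 2 clause boundaries (that → Ø).
It functions as the subject of "designed", so the gap sits immediately after word 8 ("argued").
Base order: Priya mentioned that an intern argued a dean had designed every memo yesterday.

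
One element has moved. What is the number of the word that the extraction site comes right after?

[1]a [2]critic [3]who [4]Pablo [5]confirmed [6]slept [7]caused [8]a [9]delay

5

The displaced element is "a critic" (word 2).
It is linked across 1 clause boundary (Ø).
It functions as the subject of "slept", so the gap sits immediately after word 5 ("confirmed").
Base order: Pablo confirmed a critic slept.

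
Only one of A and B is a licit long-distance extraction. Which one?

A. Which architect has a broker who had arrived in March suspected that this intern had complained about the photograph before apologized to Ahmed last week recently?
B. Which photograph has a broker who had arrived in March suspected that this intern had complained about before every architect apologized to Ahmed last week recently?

In A, the wh-phrase is extracted from inside an adjunct island (introduced by "before"), which blocks movement.
In B, the extraction path crosses only that-complement boundaries, which are transparent.
So B is grammatical.

B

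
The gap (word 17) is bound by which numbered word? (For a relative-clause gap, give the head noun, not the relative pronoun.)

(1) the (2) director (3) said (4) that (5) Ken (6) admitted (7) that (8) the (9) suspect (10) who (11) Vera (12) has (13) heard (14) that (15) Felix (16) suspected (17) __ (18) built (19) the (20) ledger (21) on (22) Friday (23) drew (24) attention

The gap at 17 is the subject of "built", inside a relative clause.
The relative pronoun is "who" (word 10); it is bound by the head noun immediately before it.
Its filler is the head noun "suspect", at word 9.

9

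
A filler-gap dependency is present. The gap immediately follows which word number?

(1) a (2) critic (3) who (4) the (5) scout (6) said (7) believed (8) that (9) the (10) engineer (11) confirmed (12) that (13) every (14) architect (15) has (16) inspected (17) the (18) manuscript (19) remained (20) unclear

The displaced element is "a critic" (word 2).
It is linked across 1 clause boundary (Ø).
It functions as the subject of "believed", so the gap sits immediately after word 6 ("said").
Base order: The scout said that a critic believed that the engineer confirmed that every architect has inspected the manuscript.

6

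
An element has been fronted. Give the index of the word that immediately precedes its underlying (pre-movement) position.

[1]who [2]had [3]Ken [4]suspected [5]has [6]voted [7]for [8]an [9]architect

4

The displaced element is "who" (word 1).
It is linked across 1 clause boundary (Ø).
It functions as the subject of "voted", so the gap sits immediately after word 4 ("suspected").
Base order: Ken had suspected that who has voted for an architect.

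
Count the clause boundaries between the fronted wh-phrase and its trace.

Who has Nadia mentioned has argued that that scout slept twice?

1

"who" is extracted from the subject of "argued".
Boundaries crossed, outermost first: [Ø] — 1 in total.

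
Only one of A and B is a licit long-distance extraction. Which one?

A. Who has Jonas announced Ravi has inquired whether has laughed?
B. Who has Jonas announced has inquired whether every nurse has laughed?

In A, the wh-phrase is extracted from inside a wh-island (introduced by "whether"), which blocks movement.
In B, the extraction path crosses only that-complement boundaries, which are transparent.
So B is grammatical.

B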